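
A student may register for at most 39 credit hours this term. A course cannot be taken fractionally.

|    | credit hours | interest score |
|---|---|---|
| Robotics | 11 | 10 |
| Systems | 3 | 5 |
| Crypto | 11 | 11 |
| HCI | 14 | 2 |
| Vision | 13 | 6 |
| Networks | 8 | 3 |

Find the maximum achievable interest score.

32

Allowing fractional choices, the relaxed optimum would be about 32.4, but courses are indivisible.
Robotics + Systems + Crypto + Networks: credit hours 11 + 3 + 11 + 8 = 33 ≤ 39, interest score 10 + 5 + 11 + 3 = 29.
Robotics + Systems + Crypto + Vision: credit hours 11 + 3 + 11 + 13 = 38 ≤ 39, interest score 10 + 5 + 11 + 6 = 32.
Robotics + Systems + Crypto + HCI: credit hours 11 + 3 + 11 + 14 = 39 ≤ 39, interest score 10 + 5 + 11 + 2 = 28.
Best is Robotics, Systems, Crypto, and Vision with total interest score 32.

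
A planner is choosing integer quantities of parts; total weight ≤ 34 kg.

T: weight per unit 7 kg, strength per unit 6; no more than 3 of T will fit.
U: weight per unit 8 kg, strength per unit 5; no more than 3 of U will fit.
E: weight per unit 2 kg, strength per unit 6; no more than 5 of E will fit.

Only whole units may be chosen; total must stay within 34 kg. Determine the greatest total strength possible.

48

This is a bounded integer knapsack.
E has the best ratio (6/2); taking only E gives at most 5×6 = 30 (stopped by the supply cap of 5).
Mixing does better — 3×T and 5×E: weight 31 ≤ 34, strength 3·6 + 5·6 = 48.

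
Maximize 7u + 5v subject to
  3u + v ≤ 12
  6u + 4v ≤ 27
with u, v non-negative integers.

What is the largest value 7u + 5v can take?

32

The continuous relaxation peaks at (0, 6.75) with value 33.75; rounding to a feasible lattice point costs some objective.
(u,v)=(1,5): 3·1+1·5=8≤12, 6·1+4·5=26≤27, objective 32.
(u,v)=(0,6): 3·0+1·6=6≤12, 6·0+4·6=24≤27, objective 30.
(u,v)=(1,4): 3·1+1·4=7≤12, 6·1+4·4=22≤27, objective 27.
(u,v)=(0,5): 3·0+1·5=5≤12, 6·0+4·5=20≤27, objective 25.
The best lattice point is (1,5), giving 32.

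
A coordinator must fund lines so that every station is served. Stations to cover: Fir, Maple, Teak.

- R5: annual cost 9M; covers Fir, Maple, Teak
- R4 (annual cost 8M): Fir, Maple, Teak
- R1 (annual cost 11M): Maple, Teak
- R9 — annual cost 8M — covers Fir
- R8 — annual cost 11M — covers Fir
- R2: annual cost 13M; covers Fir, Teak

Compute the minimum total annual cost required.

R4 alone covers Fir, Maple, Teak — every station.
Total annual cost: 8.

8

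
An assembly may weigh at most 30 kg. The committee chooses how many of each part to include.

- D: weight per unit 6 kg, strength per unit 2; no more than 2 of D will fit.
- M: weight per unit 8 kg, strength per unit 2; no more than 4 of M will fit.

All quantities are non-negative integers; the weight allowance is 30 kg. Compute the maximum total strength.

8

2×D and 2×M: weight 28 ≤ 30, strength 2·2 + 2·2 = 8.
1×D and 3×M: weight 30 ≤ 30, strength 1·2 + 3·2 = 8.
Best is 8.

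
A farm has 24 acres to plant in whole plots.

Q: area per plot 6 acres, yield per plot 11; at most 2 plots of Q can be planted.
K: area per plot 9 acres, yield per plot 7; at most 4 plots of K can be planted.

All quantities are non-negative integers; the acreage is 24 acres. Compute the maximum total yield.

29

Q has the best ratio (11/6); taking only Q gives at most 2×11 = 22 (stopped by the supply cap of 2).
Mixing does better — 2×Q and 1×K: area 21 ≤ 24, yield 2·11 + 1·7 = 29.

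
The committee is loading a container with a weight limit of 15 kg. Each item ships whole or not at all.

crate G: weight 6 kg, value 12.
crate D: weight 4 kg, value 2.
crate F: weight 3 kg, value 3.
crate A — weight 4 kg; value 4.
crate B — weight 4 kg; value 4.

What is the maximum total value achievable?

20

This is a 0-1 knapsack instance.
Allowing fractional choices, the relaxed optimum would be about 21.0, but items are indivisible.
crate G + crate F + crate A: weight 6 + 3 + 4 = 13 ≤ 15, value 12 + 3 + 4 = 19.
crate G + crate A + crate B: weight 6 + 4 + 4 = 14 ≤ 15, value 12 + 4 + 4 = 20.
Best is crate G, crate A, and crate B with total value 20.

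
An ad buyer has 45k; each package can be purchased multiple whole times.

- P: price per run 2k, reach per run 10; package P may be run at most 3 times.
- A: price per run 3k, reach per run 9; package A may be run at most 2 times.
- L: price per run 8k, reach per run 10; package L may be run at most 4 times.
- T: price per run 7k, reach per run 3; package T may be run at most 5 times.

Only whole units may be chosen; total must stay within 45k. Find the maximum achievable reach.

88

This is a bounded integer knapsack.
3×P, 2×A, and 4×L: price 44 ≤ 45, reach 3·10 + 2·9 + 4·10 = 88.
3×P, 2×A, 3×L, and 1×T: price 43 ≤ 45, reach 3·10 + 2·9 + 3·10 + 1·3 = 81.
Best is 88.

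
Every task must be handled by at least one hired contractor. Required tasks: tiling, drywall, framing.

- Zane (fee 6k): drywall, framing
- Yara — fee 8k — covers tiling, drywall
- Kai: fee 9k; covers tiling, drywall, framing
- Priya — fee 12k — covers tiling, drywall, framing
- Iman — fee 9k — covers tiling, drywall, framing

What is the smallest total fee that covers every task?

The greedy cost-per-new-task heuristic would pick Zane and Yara for 14, but a cheaper cover exists.
Kai alone covers tiling, drywall, framing — every task.
Total fee: 9.
No cover costs less than 9.

9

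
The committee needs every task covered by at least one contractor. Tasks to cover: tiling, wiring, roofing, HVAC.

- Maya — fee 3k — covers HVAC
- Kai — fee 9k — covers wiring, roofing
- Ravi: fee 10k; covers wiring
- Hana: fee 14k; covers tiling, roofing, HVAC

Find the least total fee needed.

23

The greedy cost-per-new-task heuristic would pick Maya, Kai, and Hana for 26, but a cheaper cover exists.
Choose Kai and Hana: together they cover tiling, wiring, roofing, HVAC — every task.
Total fee: 9 + 14 = 23.
No cover costs less than 23.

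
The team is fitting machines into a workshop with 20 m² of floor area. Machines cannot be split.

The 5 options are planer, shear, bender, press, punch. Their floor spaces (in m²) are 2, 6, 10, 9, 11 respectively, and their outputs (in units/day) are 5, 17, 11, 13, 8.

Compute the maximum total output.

Treat it as a binary knapsack problem.
Allowing fractional choices, the relaxed optimum would be about 38.3, but machines are indivisible.
shear + press: floor space 6 + 9 = 15 ≤ 20, output 17 + 13 = 30.
planer + shear + press: floor space 2 + 6 + 9 = 17 ≤ 20, output 5 + 17 + 13 = 35.
planer + shear + bender: floor space 2 + 6 + 10 = 18 ≤ 20, output 5 + 17 + 11 = 33.
Best is planer, shear, and press with total output 35.

35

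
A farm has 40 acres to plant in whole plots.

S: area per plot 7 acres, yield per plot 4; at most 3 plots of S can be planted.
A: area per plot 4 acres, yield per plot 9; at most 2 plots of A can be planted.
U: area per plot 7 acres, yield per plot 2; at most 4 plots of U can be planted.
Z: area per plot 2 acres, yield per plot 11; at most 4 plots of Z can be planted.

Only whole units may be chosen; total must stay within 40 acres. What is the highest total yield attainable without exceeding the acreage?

74

Take 3×S, 2×A, and 4×Z: area 37 ≤ 40, yield 3·4 + 2·9 + 4·11 = 74.
Z has the best ratio (11/2) and is taken to its limit of 4; remaining capacity is filled optimally with the others.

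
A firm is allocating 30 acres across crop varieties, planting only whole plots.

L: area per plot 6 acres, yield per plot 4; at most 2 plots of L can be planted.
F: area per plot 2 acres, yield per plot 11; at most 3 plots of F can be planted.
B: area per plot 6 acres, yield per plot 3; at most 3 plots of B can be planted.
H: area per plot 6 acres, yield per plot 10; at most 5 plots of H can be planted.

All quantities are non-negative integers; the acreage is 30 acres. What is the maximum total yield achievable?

3×F and 4×H: area 30 ≤ 30, yield 3·11 + 4·10 = 73.
1×L, 3×F, and 3×H: area 30 ≤ 30, yield 1·4 + 3·11 + 3·10 = 67.
Best is 73.

73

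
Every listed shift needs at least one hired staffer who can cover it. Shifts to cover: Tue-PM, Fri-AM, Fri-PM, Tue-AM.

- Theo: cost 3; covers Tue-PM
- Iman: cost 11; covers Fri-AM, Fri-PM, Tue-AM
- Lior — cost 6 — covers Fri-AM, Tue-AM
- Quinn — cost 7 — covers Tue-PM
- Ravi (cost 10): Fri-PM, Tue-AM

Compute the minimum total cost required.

The greedy cost-per-new-shift heuristic would pick Theo, Lior, and Ravi for 19, but a cheaper cover exists.
Choose Theo and Iman: together they cover Tue-PM, Fri-AM, Fri-PM, Tue-AM — every shift.
Total cost: 3 + 11 = 14.
No cover costs less than 14.

14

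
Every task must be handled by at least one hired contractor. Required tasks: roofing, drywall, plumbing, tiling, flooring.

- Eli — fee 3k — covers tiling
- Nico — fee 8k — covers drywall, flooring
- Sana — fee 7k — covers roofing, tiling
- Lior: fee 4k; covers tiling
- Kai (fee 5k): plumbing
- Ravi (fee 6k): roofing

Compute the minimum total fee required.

20

The greedy cost-per-new-task heuristic would pick Eli, Nico, Kai, and Ravi for 22, but a cheaper cover exists.
Choose Nico, Sana, and Kai: together they cover roofing, drywall, plumbing, tiling, flooring — every task.
Total fee: 8 + 7 + 5 = 20.
No cover costs less than 20.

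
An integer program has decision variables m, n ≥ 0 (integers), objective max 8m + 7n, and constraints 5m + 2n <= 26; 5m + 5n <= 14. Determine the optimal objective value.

16

Relaxing integrality, the LP optimum is 22.40 at (m,n) = (2.8, 0), which is not an integer point.
(m,n)=(2,0) is feasible, giving 16.
(m,n)=(1,1) is feasible, giving 15.
No feasible integer point exceeds 16.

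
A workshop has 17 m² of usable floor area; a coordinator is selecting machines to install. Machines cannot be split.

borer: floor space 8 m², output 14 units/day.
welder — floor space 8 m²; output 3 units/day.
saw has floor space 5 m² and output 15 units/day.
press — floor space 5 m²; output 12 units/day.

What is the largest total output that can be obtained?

Treat it as a binary knapsack problem.
Allowing fractional choices, the relaxed optimum would be about 39.2, but machines are indivisible.
saw + press: floor space 5 + 5 = 10 ≤ 17, output 15 + 12 = 27.
borer + saw: floor space 8 + 5 = 13 ≤ 17, output 14 + 15 = 29.
Best is borer and saw with total output 29.

29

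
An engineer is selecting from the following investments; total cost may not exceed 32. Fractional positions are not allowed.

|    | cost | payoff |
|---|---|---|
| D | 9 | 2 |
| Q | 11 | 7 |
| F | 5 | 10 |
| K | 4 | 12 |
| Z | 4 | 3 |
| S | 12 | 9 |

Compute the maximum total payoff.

38

Allowing fractional choices, the relaxed optimum would be about 38.5, but investments are indivisible.
Q + F + K + S: cost 11 + 5 + 4 + 12 = 32 ≤ 32, payoff 7 + 10 + 12 + 9 = 38.
F + K + Z + S: cost 5 + 4 + 4 + 12 = 25 ≤ 32, payoff 10 + 12 + 3 + 9 = 34.
Best is Q, F, K, and S with total payoff 38.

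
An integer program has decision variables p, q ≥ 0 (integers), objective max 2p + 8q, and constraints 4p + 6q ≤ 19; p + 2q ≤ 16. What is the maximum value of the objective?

(p,q)=(0,3): 4·0+6·3=18≤19, 1·0+2·3=6≤16, objective 24.
(p,q)=(1,2): 4·1+6·2=16≤19, 1·1+2·2=5≤16, objective 18.
Maximum is 24 at (p,q)=(0,3).

24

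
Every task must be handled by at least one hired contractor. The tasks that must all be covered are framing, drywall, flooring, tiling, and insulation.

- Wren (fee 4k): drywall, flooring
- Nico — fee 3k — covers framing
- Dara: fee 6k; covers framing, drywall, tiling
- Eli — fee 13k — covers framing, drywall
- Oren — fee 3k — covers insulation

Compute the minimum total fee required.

13

The greedy cost-per-new-task heuristic would pick Wren, Nico, Oren, and Dara for 16, but a cheaper cover exists.
Choose Wren, Dara, and Oren: together they cover framing, drywall, flooring, tiling, insulation — every task.
Total fee: 4 + 6 + 3 = 13.
No cover costs less than 13.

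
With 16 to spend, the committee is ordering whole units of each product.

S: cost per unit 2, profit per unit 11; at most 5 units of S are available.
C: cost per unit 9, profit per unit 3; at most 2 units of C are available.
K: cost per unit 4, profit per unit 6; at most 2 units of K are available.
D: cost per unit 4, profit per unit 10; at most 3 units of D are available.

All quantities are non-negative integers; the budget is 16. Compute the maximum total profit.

S has the best ratio (11/2); taking only S gives at most 5×11 = 55 (stopped by the supply cap of 5).
Mixing does better — 5×S and 1×D: cost 14 ≤ 16, profit 5·11 + 1·10 = 65.

65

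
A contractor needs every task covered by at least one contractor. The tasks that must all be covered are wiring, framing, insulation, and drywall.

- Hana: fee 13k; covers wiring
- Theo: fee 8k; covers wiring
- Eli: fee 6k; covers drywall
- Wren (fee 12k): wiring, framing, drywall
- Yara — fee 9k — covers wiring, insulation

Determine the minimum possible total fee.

21

Choose Wren and Yara: together they cover wiring, framing, insulation, drywall — every task.
Total fee: 12 + 9 = 21.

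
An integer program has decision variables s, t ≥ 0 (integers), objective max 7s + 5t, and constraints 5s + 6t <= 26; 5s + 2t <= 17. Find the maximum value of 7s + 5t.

Relaxing integrality, the LP optimum is 28.75 at (s,t) = (2.5, 2.25), which is not an integer point.
(s,t)=(3,1): 5·3+6·1=21≤26, 5·3+2·1=17≤17, objective 26.
(s,t)=(2,2): 5·2+6·2=22≤26, 5·2+2·2=14≤17, objective 24.
(s,t)=(1,3): 5·1+6·3=23≤26, 5·1+2·3=11≤17, objective 22.
No feasible integer point exceeds 26.

26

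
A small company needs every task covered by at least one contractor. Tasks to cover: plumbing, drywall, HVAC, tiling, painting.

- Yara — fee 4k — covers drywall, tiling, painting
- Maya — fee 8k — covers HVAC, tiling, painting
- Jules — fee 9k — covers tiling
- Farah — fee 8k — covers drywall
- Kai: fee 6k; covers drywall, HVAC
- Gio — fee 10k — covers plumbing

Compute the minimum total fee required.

20

Choose Yara, Kai, and Gio: together they cover plumbing, drywall, HVAC, tiling, painting — every task.
Total fee: 4 + 6 + 10 = 20.
No cover costs less than 20.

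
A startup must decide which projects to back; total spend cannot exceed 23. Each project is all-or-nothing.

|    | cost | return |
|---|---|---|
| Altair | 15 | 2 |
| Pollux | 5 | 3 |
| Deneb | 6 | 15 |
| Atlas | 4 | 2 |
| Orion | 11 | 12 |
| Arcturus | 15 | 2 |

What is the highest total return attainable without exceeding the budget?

30

Allowing fractional choices, the relaxed optimum would be about 30.5, but projects are indivisible.
Deneb + Atlas + Orion: cost 6 + 4 + 11 = 21 ≤ 23, return 15 + 2 + 12 = 29.
Pollux + Deneb + Orion: cost 5 + 6 + 11 = 22 ≤ 23, return 3 + 15 + 12 = 30.
Deneb + Orion: cost 6 + 11 = 17 ≤ 23, return 15 + 12 = 27.
Best is Pollux, Deneb, and Orion with total return 30.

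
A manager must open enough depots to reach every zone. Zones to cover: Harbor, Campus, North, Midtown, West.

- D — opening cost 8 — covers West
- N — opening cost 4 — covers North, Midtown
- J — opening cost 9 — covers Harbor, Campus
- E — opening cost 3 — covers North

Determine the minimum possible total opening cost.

Choose D, N, and J: together they cover Harbor, Campus, North, Midtown, West — every zone.
Total opening cost: 8 + 4 + 9 = 21.
No cover costs less than 21.

21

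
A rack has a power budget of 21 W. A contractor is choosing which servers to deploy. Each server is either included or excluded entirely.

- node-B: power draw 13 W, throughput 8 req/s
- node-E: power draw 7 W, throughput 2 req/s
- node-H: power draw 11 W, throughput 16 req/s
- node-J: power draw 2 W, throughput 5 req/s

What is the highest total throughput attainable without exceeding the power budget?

node-H + node-J: power draw 11 + 2 = 13 ≤ 21, throughput 16 + 5 = 21.
node-E + node-H + node-J: power draw 7 + 11 + 2 = 20 ≤ 21, throughput 2 + 16 + 5 = 23.
Best is node-E, node-H, and node-J with total throughput 23.

23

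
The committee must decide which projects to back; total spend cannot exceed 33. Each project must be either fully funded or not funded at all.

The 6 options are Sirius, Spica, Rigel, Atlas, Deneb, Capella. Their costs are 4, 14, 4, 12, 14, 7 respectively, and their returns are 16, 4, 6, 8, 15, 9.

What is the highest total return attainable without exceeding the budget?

46

Allowing fractional choices, the relaxed optimum would be about 48.7, but projects are indivisible.
Sirius + Rigel + Deneb + Capella: cost 4 + 4 + 14 + 7 = 29 ≤ 33, return 16 + 6 + 15 + 9 = 46.
Sirius + Rigel + Atlas + Capella: cost 4 + 4 + 12 + 7 = 27 ≤ 33, return 16 + 6 + 8 + 9 = 39.
Sirius + Deneb + Capella: cost 4 + 14 + 7 = 25 ≤ 33, return 16 + 15 + 9 = 40.
Best is Sirius, Rigel, Deneb, and Capella with total return 46.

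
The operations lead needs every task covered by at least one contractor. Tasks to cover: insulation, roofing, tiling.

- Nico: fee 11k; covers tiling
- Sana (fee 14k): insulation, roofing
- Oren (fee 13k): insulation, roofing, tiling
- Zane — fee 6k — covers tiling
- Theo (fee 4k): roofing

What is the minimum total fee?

Oren alone covers insulation, roofing, tiling — every task.
Total fee: 13.

13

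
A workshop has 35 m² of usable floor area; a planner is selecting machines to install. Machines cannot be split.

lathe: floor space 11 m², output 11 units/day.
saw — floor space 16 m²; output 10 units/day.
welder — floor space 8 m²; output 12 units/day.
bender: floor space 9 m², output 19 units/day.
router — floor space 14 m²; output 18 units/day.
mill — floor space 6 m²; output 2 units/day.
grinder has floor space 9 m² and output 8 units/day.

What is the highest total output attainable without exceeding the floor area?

49

welder + bender + router: floor space 8 + 9 + 14 = 31 ≤ 35, output 12 + 19 + 18 = 49.
bender + router + grinder: floor space 9 + 14 + 9 = 32 ≤ 35, output 19 + 18 + 8 = 45.
lathe + bender + router: floor space 11 + 9 + 14 = 34 ≤ 35, output 11 + 19 + 18 = 48.
Best is welder, bender, and router with total output 49.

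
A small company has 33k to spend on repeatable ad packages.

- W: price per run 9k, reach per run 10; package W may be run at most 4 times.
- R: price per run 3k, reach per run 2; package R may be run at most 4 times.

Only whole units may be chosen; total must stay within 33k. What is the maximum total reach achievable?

W has the best ratio (10/9); taking only W gives at most 3×10 = 30 (stopped by the price limit).
Mixing does better — 3×W and 2×R: price 33 ≤ 33, reach 3·10 + 2·2 = 34.

34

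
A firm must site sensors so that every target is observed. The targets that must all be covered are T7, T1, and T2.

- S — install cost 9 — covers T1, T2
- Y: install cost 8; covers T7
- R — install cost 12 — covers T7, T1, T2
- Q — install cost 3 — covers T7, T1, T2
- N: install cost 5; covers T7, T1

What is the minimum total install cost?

3

Q alone covers T7, T1, T2 — every target.
Total install cost: 3.
No cover costs less than 3.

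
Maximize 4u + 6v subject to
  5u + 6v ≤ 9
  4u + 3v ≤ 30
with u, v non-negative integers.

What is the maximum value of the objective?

(u,v)=(0,1): 5·0+6·1=6≤9, 4·0+3·1=3≤30, objective 6.
(u,v)=(1,0): 5·1+6·0=5≤9, 4·1+3·0=4≤30, objective 4.
No feasible integer point exceeds 6.

6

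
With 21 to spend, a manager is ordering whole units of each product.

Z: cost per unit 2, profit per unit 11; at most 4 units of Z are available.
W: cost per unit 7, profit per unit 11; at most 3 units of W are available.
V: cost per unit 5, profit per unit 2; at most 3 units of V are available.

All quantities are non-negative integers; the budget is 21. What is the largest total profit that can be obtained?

Z has the best ratio (11/2); taking only Z gives at most 4×11 = 44 (stopped by the supply cap of 4).
Mixing does better — 4×Z, 1×W, and 1×V: cost 20 ≤ 21, profit 4·11 + 1·11 + 1·2 = 57.

57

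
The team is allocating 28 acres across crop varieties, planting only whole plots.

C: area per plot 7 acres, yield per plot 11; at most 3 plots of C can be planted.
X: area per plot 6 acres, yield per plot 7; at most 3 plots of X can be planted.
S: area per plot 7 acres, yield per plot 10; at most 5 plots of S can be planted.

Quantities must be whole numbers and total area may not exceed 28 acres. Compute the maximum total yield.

2×C and 2×S: area 28 ≤ 28, yield 2·11 + 2·10 = 42.
3×C and 1×S: area 28 ≤ 28, yield 3·11 + 1·10 = 43.
Best is 43.

43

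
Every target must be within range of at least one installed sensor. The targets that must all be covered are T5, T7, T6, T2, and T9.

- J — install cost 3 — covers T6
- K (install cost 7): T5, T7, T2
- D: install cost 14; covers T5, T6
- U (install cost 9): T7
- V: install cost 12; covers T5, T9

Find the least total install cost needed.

Choose J, K, and V: together they cover T5, T7, T6, T2, T9 — every target.
Total install cost: 3 + 7 + 12 = 22.
No cover costs less than 22.

22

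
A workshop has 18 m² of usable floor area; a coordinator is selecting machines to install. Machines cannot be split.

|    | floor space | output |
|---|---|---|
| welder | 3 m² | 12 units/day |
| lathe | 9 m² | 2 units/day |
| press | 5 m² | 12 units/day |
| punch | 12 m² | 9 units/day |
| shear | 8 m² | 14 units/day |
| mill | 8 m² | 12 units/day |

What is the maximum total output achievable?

38

Allowing fractional choices, the relaxed optimum would be about 41.0, but machines are indivisible.
welder + press + mill: floor space 3 + 5 + 8 = 16 ≤ 18, output 12 + 12 + 12 = 36.
welder + press + shear: floor space 3 + 5 + 8 = 16 ≤ 18, output 12 + 12 + 14 = 38.
welder + shear: floor space 3 + 8 = 11 ≤ 18, output 12 + 14 = 26.
Best is welder, press, and shear with total output 38.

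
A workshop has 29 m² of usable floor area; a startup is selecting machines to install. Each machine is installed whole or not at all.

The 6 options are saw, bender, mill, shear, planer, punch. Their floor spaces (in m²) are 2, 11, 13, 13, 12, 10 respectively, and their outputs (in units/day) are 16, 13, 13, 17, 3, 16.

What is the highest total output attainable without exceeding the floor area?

49

Take saw, shear, and punch: floor space 2 + 13 + 10 = 25 ≤ 29, output 16 + 17 + 16 = 49.
No other feasible combination does better.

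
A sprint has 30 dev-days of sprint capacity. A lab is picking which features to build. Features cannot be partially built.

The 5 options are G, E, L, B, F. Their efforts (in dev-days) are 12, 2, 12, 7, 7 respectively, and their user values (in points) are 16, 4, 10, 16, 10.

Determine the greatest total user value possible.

46

Take G, E, B, and F: effort 12 + 2 + 7 + 7 = 28 ≤ 30, user value 16 + 4 + 16 + 10 = 46.
No other feasible combination does better.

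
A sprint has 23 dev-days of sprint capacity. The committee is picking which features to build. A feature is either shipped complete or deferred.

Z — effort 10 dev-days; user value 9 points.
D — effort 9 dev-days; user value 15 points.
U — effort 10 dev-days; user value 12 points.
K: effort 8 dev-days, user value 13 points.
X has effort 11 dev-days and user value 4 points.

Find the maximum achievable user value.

28

D + K: effort 9 + 8 = 17 ≤ 23, user value 15 + 13 = 28.
D + U: effort 9 + 10 = 19 ≤ 23, user value 15 + 12 = 27.
Best is D and K with total user value 28.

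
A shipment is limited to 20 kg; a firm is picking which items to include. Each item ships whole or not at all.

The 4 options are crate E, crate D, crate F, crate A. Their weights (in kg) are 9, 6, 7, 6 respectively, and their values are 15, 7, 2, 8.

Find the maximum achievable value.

crate E + crate A: weight 9 + 6 = 15 ≤ 20, value 15 + 8 = 23.
crate E + crate F: weight 9 + 7 = 16 ≤ 20, value 15 + 2 = 17.
crate E + crate D: weight 9 + 6 = 15 ≤ 20, value 15 + 7 = 22.
Best is crate E and crate A with total value 23.

23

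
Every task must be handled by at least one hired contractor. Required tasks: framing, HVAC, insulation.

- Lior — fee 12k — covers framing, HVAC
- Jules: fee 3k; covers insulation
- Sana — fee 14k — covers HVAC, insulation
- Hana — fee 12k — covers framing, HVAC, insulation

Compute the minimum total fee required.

12

The greedy cost-per-new-task heuristic would pick Jules and Lior for 15, but a cheaper cover exists.
Hana alone covers framing, HVAC, insulation — every task.
Total fee: 12.
No cover costs less than 12.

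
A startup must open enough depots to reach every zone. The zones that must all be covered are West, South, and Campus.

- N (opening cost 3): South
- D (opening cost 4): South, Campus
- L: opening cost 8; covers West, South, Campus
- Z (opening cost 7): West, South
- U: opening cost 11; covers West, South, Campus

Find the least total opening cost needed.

This is a weighted set-cover instance.
The greedy cost-per-new-zone heuristic would pick D and Z for 11, but a cheaper cover exists.
L alone covers West, South, Campus — every zone.
Total opening cost: 8.
No cover costs less than 8.

8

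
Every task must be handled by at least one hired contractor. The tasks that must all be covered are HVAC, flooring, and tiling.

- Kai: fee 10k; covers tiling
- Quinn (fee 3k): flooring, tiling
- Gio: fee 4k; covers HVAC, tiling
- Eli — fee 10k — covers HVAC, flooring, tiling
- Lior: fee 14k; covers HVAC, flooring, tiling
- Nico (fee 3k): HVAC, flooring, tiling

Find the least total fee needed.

3

This is an integer covering problem.
Nico alone covers HVAC, flooring, tiling — every task.
Total fee: 3.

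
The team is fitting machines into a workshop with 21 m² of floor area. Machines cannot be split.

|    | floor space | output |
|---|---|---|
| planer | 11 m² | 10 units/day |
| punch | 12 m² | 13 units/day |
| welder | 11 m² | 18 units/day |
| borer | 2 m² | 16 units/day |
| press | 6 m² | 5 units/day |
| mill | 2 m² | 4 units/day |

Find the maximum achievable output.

43

Take welder, borer, press, and mill: floor space 11 + 2 + 6 + 2 = 21 ≤ 21, output 18 + 16 + 5 + 4 = 43.
No other feasible combination does better.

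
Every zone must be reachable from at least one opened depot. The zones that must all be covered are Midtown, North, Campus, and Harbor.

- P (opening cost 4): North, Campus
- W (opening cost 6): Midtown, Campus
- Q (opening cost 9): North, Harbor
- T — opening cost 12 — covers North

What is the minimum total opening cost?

Choose W and Q: together they cover Midtown, North, Campus, Harbor — every zone.
Total opening cost: 6 + 9 = 15.

15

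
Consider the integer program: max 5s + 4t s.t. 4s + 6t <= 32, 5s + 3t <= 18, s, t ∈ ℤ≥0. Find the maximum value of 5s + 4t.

(s,t)=(1,4) is feasible, giving 21.
(s,t)=(0,5) is feasible, giving 20.
(s,t)=(1,3) is feasible, giving 17.
The best lattice point is (1,4), giving 21.

21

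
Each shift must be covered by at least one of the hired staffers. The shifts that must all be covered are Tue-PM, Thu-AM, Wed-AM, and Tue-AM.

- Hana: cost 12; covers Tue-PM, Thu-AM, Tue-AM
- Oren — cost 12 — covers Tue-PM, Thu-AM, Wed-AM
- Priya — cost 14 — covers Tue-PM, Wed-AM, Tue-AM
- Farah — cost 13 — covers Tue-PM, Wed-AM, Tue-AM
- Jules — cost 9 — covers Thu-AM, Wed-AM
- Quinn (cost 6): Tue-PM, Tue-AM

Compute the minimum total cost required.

This is an integer covering problem.
Choose Jules and Quinn: together they cover Tue-PM, Thu-AM, Wed-AM, Tue-AM — every shift.
Total cost: 9 + 6 = 15.
No cover costs less than 15.

15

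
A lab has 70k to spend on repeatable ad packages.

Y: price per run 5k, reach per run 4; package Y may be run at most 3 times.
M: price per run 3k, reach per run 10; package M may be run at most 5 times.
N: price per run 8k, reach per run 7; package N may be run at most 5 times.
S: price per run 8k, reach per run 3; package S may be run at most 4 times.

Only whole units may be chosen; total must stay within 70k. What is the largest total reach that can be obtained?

97

This is a bounded integer knapsack.
Take 3×Y, 5×M, and 5×N: price 70 ≤ 70, reach 3·4 + 5·10 + 5·7 = 97.
M has the best ratio (10/3) and is taken to its limit of 5; remaining capacity is filled optimally with the others.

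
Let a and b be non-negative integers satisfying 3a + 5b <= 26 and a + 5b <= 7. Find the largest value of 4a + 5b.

28

(a,b)=(7,0): 3·7+5·0=21≤26, 1·7+5·0=7≤7, objective 28.
(a,b)=(6,0): 3·6+5·0=18≤26, 1·6+5·0=6≤7, objective 24.
No feasible integer point exceeds 28.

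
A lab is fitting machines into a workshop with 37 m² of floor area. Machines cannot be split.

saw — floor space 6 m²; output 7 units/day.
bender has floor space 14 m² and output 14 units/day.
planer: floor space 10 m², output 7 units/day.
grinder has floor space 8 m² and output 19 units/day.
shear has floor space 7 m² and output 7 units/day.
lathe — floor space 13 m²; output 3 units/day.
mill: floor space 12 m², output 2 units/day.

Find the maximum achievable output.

Allowing fractional choices, the relaxed optimum would be about 48.4, but machines are indivisible.
saw + bender + grinder: floor space 6 + 14 + 8 = 28 ≤ 37, output 7 + 14 + 19 = 40.
saw + bender + grinder + shear: floor space 6 + 14 + 8 + 7 = 35 ≤ 37, output 7 + 14 + 19 + 7 = 47.
bender + grinder + shear: floor space 14 + 8 + 7 = 29 ≤ 37, output 14 + 19 + 7 = 40.
Best is saw, bender, grinder, and shear with total output 47.

47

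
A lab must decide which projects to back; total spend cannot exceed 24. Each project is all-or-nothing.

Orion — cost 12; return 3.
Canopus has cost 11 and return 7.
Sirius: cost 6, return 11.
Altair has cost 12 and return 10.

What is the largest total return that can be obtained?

21

Treat it as a binary knapsack problem.
Allowing fractional choices, the relaxed optimum would be about 24.8, but projects are indivisible.
Canopus + Sirius: cost 11 + 6 = 17 ≤ 24, return 7 + 11 = 18.
Sirius + Altair: cost 6 + 12 = 18 ≤ 24, return 11 + 10 = 21.
Best is Sirius and Altair with total return 21.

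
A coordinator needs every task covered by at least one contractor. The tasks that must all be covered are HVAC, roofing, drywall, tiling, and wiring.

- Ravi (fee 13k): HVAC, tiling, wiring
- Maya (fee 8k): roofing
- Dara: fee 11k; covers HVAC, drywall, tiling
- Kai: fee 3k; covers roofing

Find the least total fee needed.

27

Choose Ravi, Dara, and Kai: together they cover HVAC, roofing, drywall, tiling, wiring — every task.
Total fee: 13 + 11 + 3 = 27.
No cover costs less than 27.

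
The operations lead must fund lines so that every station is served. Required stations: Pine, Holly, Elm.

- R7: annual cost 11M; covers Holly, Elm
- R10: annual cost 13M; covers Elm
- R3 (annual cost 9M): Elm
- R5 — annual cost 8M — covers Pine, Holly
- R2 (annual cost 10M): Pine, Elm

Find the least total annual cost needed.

17

This is a weighted set-cover instance.
Choose R3 and R5: together they cover Pine, Holly, Elm — every station.
Total annual cost: 9 + 8 = 17.
No cover costs less than 17.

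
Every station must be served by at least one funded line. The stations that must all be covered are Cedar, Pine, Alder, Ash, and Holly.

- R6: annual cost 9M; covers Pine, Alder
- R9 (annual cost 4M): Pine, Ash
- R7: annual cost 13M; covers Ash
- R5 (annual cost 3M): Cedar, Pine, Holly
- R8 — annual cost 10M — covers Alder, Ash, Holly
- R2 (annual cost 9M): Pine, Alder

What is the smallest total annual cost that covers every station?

The greedy cost-per-new-station heuristic would pick R5, R9, and R6 for 16, but a cheaper cover exists.
Choose R5 and R8: together they cover Cedar, Pine, Alder, Ash, Holly — every station.
Total annual cost: 3 + 10 = 13.
No cover costs less than 13.

13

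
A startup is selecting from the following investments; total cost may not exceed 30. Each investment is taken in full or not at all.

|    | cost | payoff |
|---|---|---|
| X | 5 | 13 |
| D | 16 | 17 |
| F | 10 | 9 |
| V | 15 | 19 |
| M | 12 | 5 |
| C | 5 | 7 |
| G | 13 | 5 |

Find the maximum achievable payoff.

41

Allowing fractional choices, the relaxed optimum would be about 44.3, but investments are indivisible.
X + F + V: cost 5 + 10 + 15 = 30 ≤ 30, payoff 13 + 9 + 19 = 41.
X + D + C: cost 5 + 16 + 5 = 26 ≤ 30, payoff 13 + 17 + 7 = 37.
X + V + C: cost 5 + 15 + 5 = 25 ≤ 30, payoff 13 + 19 + 7 = 39.
Best is X, F, and V with total payoff 41.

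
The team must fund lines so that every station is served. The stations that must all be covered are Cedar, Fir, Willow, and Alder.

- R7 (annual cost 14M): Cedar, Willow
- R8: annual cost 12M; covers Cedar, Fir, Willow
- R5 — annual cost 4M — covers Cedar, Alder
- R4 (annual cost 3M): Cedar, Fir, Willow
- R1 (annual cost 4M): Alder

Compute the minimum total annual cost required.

Choose R5 and R4: together they cover Cedar, Fir, Willow, Alder — every station.
Total annual cost: 4 + 3 = 7.

7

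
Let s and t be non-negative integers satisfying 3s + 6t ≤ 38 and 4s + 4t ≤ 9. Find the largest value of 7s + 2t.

Relaxing integrality, the LP optimum is 15.75 at (s,t) = (2.25, 0), which is not an integer point.
(s,t)=(2,0): 3·2+6·0=6≤38, 4·2+4·0=8≤9, objective 14.
(s,t)=(1,1): 3·1+6·1=9≤38, 4·1+4·1=8≤9, objective 9.
(s,t)=(1,0): 3·1+6·0=3≤38, 4·1+4·0=4≤9, objective 7.
No feasible integer point exceeds 14.

14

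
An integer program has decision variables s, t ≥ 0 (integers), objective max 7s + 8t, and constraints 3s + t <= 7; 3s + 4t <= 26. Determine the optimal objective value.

48

(s,t)=(0,6) is feasible, giving 48.
(s,t)=(0,5) is feasible, giving 40.
The best lattice point is (0,6), giving 48.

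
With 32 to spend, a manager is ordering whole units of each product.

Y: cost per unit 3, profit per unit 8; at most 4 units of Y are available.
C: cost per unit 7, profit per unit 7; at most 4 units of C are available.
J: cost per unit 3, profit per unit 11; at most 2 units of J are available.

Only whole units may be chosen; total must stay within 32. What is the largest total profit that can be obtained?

68

4×Y, 2×C, and 2×J: cost 32 ≤ 32, profit 4·8 + 2·7 + 2·11 = 68.
4×Y, 1×C, and 2×J: cost 25 ≤ 32, profit 4·8 + 1·7 + 2·11 = 61.
Best is 68.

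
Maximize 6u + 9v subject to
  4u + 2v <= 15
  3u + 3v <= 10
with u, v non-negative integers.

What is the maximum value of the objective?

(u,v)=(0,3): 4·0+2·3=6≤15, 3·0+3·3=9≤10, objective 27.
(u,v)=(1,2): 4·1+2·2=8≤15, 3·1+3·2=9≤10, objective 24.
The best lattice point is (0,3), giving 27.

27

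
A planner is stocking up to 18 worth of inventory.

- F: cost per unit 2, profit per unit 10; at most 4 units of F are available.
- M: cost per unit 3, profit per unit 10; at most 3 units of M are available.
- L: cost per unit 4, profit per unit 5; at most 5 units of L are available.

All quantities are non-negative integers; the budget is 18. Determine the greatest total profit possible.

This is a bounded integer knapsack.
Take 4×F and 3×M: cost 17 ≤ 18, profit 4·10 + 3·10 = 70.
F has the best ratio (10/2) and is taken to its limit of 4; remaining capacity is filled optimally with the others.

70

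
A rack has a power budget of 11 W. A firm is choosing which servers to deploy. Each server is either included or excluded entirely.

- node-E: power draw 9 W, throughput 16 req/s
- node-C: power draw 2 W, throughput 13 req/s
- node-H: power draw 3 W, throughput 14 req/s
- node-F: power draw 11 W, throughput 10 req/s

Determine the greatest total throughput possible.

Allowing fractional choices, the relaxed optimum would be about 37.7, but servers are indivisible.
node-E + node-C: power draw 9 + 2 = 11 ≤ 11, throughput 16 + 13 = 29.
node-C + node-H: power draw 2 + 3 = 5 ≤ 11, throughput 13 + 14 = 27.
node-E: power draw 9 ≤ 11, throughput 16.
Best is node-E and node-C with total throughput 29.

29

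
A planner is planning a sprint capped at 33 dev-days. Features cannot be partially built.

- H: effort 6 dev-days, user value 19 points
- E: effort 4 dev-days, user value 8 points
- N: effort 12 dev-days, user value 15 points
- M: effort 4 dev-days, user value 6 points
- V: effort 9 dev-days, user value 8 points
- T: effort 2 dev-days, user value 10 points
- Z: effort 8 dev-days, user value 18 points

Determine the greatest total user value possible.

Allowing fractional choices, the relaxed optimum would be about 72.2, but features are indivisible.
H + E + N + T + Z: effort 6 + 4 + 12 + 2 + 8 = 32 ≤ 33, user value 19 + 8 + 15 + 10 + 18 = 70.
H + E + M + V + T + Z: effort 6 + 4 + 4 + 9 + 2 + 8 = 33 ≤ 33, user value 19 + 8 + 6 + 8 + 10 + 18 = 69.
Best is H, E, N, T, and Z with total user value 70.

70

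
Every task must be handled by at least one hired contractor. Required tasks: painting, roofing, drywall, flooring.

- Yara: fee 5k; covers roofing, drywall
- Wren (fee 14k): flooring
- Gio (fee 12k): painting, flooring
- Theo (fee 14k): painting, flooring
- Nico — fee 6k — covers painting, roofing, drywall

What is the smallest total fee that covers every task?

17

Choose Yara and Gio: together they cover painting, roofing, drywall, flooring — every task.
Total fee: 5 + 12 = 17.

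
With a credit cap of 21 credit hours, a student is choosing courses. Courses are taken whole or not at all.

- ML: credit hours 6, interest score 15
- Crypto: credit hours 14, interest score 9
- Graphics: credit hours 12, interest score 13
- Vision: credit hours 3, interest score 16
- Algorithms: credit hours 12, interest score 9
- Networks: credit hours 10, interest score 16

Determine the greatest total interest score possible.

47

This is an integer program with binary decision variables.
Take ML, Vision, and Networks: credit hours 6 + 3 + 10 = 19 ≤ 21, interest score 15 + 16 + 16 = 47.
No other feasible combination does better.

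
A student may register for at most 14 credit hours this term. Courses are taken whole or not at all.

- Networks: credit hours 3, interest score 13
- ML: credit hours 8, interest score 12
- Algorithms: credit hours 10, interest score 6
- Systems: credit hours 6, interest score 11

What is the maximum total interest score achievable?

Allowing fractional choices, the relaxed optimum would be about 31.5, but courses are indivisible.
Networks + Systems: credit hours 3 + 6 = 9 ≤ 14, interest score 13 + 11 = 24.
Networks + ML: credit hours 3 + 8 = 11 ≤ 14, interest score 13 + 12 = 25.
Best is Networks and ML with total interest score 25.

25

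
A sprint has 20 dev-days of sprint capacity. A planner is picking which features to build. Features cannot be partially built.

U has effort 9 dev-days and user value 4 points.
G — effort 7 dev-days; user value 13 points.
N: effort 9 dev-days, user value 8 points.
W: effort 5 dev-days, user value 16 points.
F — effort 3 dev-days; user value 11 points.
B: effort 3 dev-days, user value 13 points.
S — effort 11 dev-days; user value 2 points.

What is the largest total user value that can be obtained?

53

Take G, W, F, and B: effort 7 + 5 + 3 + 3 = 18 ≤ 20, user value 13 + 16 + 11 + 13 = 53.
No other feasible combination does better.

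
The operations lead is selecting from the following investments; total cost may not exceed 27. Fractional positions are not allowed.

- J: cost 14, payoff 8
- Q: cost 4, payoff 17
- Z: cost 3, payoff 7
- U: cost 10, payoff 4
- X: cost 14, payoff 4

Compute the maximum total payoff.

Allowing fractional choices, the relaxed optimum would be about 34.4, but investments are indivisible.
J + Q + Z: cost 14 + 4 + 3 = 21 ≤ 27, payoff 8 + 17 + 7 = 32.
Q + Z + X: cost 4 + 3 + 14 = 21 ≤ 27, payoff 17 + 7 + 4 = 28.
Q + Z + U: cost 4 + 3 + 10 = 17 ≤ 27, payoff 17 + 7 + 4 = 28.
Best is J, Q, and Z with total payoff 32.

32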